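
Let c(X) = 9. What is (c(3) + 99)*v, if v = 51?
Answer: 5508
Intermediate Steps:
(c(3) + 99)*v = (9 + 99)*51 = 108*51 = 5508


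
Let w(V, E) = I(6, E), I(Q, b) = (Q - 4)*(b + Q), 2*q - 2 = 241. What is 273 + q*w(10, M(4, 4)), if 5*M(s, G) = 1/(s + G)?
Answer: 69483/40 ≈ 1737.1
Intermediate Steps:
q = 243/2 (q = 1 + (½)*241 = 1 + 241/2 = 243/2 ≈ 121.50)
I(Q, b) = (-4 + Q)*(Q + b)
M(s, G) = 1/(5*(G + s)) (M(s, G) = 1/(5*(s + G)) = 1/(5*(G + s)))
w(V, E) = 12 + 2*E (w(V, E) = 6² - 4*6 - 4*E + 6*E = 36 - 24 - 4*E + 6*E = 12 + 2*E)
273 + q*w(10, M(4, 4)) = 273 + 243*(12 + 2*(1/(5*(4 + 4))))/2 = 273 + 243*(12 + 2*((⅕)/8))/2 = 273 + 243*(12 + 2*((⅕)*(⅛)))/2 = 273 + 243*(12 + 2*(1/40))/2 = 273 + 243*(12 + 1/20)/2 = 273 + (243/2)*(241/20) = 273 + 58563/40 = 69483/40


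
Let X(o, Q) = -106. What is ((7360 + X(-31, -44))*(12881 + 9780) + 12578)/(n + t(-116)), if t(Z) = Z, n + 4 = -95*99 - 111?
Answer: -41098868/2409 ≈ -17061.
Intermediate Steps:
n = -9520 (n = -4 + (-95*99 - 111) = -4 + (-9405 - 111) = -4 - 9516 = -9520)
((7360 + X(-31, -44))*(12881 + 9780) + 12578)/(n + t(-116)) = ((7360 - 106)*(12881 + 9780) + 12578)/(-9520 - 116) = (7254*22661 + 12578)/(-9636) = (164382894 + 12578)*(-1/9636) = 164395472*(-1/9636) = -41098868/2409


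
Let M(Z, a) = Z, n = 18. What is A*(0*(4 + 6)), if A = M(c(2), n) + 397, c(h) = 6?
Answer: 0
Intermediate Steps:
A = 403 (A = 6 + 397 = 403)
A*(0*(4 + 6)) = 403*(0*(4 + 6)) = 403*(0*10) = 403*0 = 0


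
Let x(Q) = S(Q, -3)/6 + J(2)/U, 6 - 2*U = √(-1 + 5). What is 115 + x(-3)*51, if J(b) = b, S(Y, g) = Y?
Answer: 281/2 ≈ 140.50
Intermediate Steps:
U = 2 (U = 3 - √(-1 + 5)/2 = 3 - √4/2 = 3 - ½*2 = 3 - 1 = 2)
x(Q) = 1 + Q/6 (x(Q) = Q/6 + 2/2 = Q*(⅙) + 2*(½) = Q/6 + 1 = 1 + Q/6)
115 + x(-3)*51 = 115 + (1 + (⅙)*(-3))*51 = 115 + (1 - ½)*51 = 115 + (½)*51 = 115 + 51/2 = 281/2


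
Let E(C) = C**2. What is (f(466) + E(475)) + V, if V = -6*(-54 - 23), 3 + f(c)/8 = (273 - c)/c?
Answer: 52671907/233 ≈ 2.2606e+5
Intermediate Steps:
f(c) = -24 + 8*(273 - c)/c (f(c) = -24 + 8*((273 - c)/c) = -24 + 8*(273 - c)/c)
V = 462 (V = -6*(-77) = 462)
(f(466) + E(475)) + V = ((-32 + 2184/466) + 475**2) + 462 = ((-32 + 2184*(1/466)) + 225625) + 462 = ((-32 + 1092/233) + 225625) + 462 = (-6364/233 + 225625) + 462 = 52564261/233 + 462 = 52671907/233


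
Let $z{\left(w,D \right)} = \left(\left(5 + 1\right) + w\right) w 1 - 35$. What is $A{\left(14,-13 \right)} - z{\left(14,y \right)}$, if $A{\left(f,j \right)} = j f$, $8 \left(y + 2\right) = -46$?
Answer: $-427$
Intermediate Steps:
$y = - \frac{31}{4}$ ($y = -2 + \frac{1}{8} \left(-46\right) = -2 - \frac{23}{4} = - \frac{31}{4} \approx -7.75$)
$A{\left(f,j \right)} = f j$
$z{\left(w,D \right)} = -35 + w \left(6 + w\right)$ ($z{\left(w,D \right)} = \left(6 + w\right) w 1 - 35 = w \left(6 + w\right) 1 - 35 = w \left(6 + w\right) - 35 = -35 + w \left(6 + w\right)$)
$A{\left(14,-13 \right)} - z{\left(14,y \right)} = 14 \left(-13\right) - \left(-35 + 14^{2} + 6 \cdot 14\right) = -182 - \left(-35 + 196 + 84\right) = -182 - 245 = -427$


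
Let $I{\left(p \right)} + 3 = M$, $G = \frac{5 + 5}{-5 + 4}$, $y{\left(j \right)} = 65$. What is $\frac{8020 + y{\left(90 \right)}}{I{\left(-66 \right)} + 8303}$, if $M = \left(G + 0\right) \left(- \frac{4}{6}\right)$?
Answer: $\frac{693}{712} \approx 0.97331$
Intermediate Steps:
$G = -10$ ($G = \frac{10}{-1} = 10 \left(-1\right) = -10$)
$M = \frac{20}{3}$ ($M = \left(-10 + 0\right) \left(- \frac{4}{6}\right) = - 10 \left(\left(-4\right) \frac{1}{6}\right) = \left(-10\right) \left(- \frac{2}{3}\right) = \frac{20}{3} \approx 6.6667$)
$I{\left(p \right)} = \frac{11}{3}$ ($I{\left(p \right)} = -3 + \frac{20}{3} = \frac{11}{3}$)
$\frac{8020 + y{\left(90 \right)}}{I{\left(-66 \right)} + 8303} = \frac{8020 + 65}{\frac{11}{3} + 8303} = \frac{8085}{\frac{24920}{3}} = 8085 \cdot \frac{3}{24920} = \frac{693}{712}$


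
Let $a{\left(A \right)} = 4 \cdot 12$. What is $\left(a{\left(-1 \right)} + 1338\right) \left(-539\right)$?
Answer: $-747054$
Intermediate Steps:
$a{\left(A \right)} = 48$
$\left(a{\left(-1 \right)} + 1338\right) \left(-539\right) = \left(48 + 1338\right) \left(-539\right) = 1386 \left(-539\right) = -747054$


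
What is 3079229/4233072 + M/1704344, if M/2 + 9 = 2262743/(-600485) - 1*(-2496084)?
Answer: 1980111593953435171/541533200641276560 ≈ 3.6565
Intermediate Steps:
M = 2997706667264/600485 (M = -18 + 2*(2262743/(-600485) - 1*(-2496084)) = -18 + 2*(2262743*(-1/600485) + 2496084) = -18 + 2*(-2262743/600485 + 2496084) = -18 + 2*(1498858737997/600485) = -18 + 2997717475994/600485 = 2997706667264/600485 ≈ 4.9921e+6)
3079229/4233072 + M/1704344 = 3079229/4233072 + (2997706667264/600485)/1704344 = 3079229*(1/4233072) + (2997706667264/600485)*(1/1704344) = 3079229/4233072 + 374713333408/127929125855 = 1980111593953435171/541533200641276560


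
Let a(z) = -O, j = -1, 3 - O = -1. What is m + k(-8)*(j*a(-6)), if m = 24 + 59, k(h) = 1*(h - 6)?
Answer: 27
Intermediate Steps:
O = 4 (O = 3 - 1*(-1) = 3 + 1 = 4)
k(h) = -6 + h (k(h) = 1*(-6 + h) = -6 + h)
a(z) = -4 (a(z) = -1*4 = -4)
m = 83
m + k(-8)*(j*a(-6)) = 83 + (-6 - 8)*(-1*(-4)) = 83 - 14*4 = 83 - 56 = 27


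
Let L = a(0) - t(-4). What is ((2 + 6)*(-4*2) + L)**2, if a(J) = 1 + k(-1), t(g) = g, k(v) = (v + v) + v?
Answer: 3844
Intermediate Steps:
k(v) = 3*v (k(v) = 2*v + v = 3*v)
a(J) = -2 (a(J) = 1 + 3*(-1) = 1 - 3 = -2)
L = 2 (L = -2 - 1*(-4) = -2 + 4 = 2)
((2 + 6)*(-4*2) + L)**2 = ((2 + 6)*(-4*2) + 2)**2 = (8*(-8) + 2)**2 = (-64 + 2)**2 = (-62)**2 = 3844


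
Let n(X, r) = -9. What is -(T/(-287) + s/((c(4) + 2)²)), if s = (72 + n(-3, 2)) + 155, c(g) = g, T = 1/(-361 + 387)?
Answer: -203335/33579 ≈ -6.0554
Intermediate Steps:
T = 1/26 ≈ 0.038462
s = 218 (s = (72 - 9) + 155 = 63 + 155 = 218)
-(T/(-287) + s/((c(4) + 2)²)) = -((1/26)/(-287) + 218/((4 + 2)²)) = -((1/26)*(-1/287) + 218/(6²)) = -(-1/7462 + 218/36) = -(-1/7462 + 218*(1/36)) = -(-1/7462 + 109/18) = -1*203335/33579 = -203335/33579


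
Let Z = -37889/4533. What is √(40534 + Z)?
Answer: √832724488689/4533 ≈ 201.31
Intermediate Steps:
Z = -37889/4533 (Z = -37889*1/4533 = -37889/4533 ≈ -8.3585)
√(40534 + Z) = √(40534 - 37889/4533) = √(183702733/4533) = √832724488689/4533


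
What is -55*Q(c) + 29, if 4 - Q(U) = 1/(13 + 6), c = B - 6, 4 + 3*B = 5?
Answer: -3574/19 ≈ -188.11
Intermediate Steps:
B = ⅓ (B = -4/3 + (⅓)*5 = -4/3 + 5/3 = ⅓ ≈ 0.33333)
c = -17/3 (c = ⅓ - 6 = -17/3 ≈ -5.6667)
Q(U) = 75/19 (Q(U) = 4 - 1/(13 + 6) = 4 - 1/19 = 75/19)
-55*Q(c) + 29 = -55*75/19 + 29 = -4125/19 + 29 = -3574/19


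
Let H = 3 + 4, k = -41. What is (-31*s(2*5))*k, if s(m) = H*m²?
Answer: 889700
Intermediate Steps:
H = 7
s(m) = 7*m²
(-31*s(2*5))*k = -217*(2*5)²*(-41) = -217*10²*(-41) = -217*100*(-41) = -31*700*(-41) = -21700*(-41) = 889700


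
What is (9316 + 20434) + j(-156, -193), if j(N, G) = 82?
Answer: 29832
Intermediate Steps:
(9316 + 20434) + j(-156, -193) = (9316 + 20434) + 82 = 29750 + 82 = 29832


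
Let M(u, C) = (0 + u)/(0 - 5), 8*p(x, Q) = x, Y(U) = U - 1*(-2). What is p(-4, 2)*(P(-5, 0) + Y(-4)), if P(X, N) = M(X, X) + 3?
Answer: -1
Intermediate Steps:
Y(U) = 2 + U (Y(U) = U + 2 = 2 + U)
p(x, Q) = x/8
M(u, C) = -u/5 (M(u, C) = u/(-5) = u*(-1/5) = -u/5)
P(X, N) = 3 - X/5 (P(X, N) = -X/5 + 3 = 3 - X/5)
p(-4, 2)*(P(-5, 0) + Y(-4)) = ((1/8)*(-4))*((3 - 1/5*(-5)) + (2 - 4)) = -((3 + 1) - 2)/2 = -(4 - 2)/2 = -1/2*2 = -1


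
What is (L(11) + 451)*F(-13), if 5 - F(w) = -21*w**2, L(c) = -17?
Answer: 1542436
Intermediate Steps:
F(w) = 5 + 21*w**2 (F(w) = 5 - (-21)*w**2 = 5 + 21*w**2)
(L(11) + 451)*F(-13) = (-17 + 451)*(5 + 21*(-13)**2) = 434*(5 + 21*169) = 434*(5 + 3549) = 434*3554 = 1542436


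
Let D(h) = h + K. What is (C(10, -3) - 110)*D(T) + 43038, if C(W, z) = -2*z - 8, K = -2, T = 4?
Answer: 42814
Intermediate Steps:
D(h) = -2 + h (D(h) = h - 2 = -2 + h)
C(W, z) = -8 - 2*z
(C(10, -3) - 110)*D(T) + 43038 = ((-8 - 2*(-3)) - 110)*(-2 + 4) + 43038 = ((-8 + 6) - 110)*2 + 43038 = (-2 - 110)*2 + 43038 = -112*2 + 43038 = -224 + 43038 = 42814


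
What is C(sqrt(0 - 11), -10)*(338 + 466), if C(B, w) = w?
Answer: -8040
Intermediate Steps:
C(sqrt(0 - 11), -10)*(338 + 466) = -10*(338 + 466) = -10*804 = -8040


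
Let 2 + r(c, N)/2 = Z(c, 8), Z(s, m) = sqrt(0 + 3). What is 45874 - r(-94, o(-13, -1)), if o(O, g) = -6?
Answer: 45878 - 2*sqrt(3) ≈ 45875.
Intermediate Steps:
Z(s, m) = sqrt(3)
r(c, N) = -4 + 2*sqrt(3)
45874 - r(-94, o(-13, -1)) = 45874 - (-4 + 2*sqrt(3)) = 45874 + (4 - 2*sqrt(3)) = 45878 - 2*sqrt(3)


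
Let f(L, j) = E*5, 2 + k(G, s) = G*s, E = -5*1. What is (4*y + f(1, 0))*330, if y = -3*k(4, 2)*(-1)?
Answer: 15510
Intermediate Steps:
E = -5
k(G, s) = -2 + G*s
f(L, j) = -25 (f(L, j) = -5*5 = -25)
y = 18 (y = -3*(-2 + 4*2)*(-1) = -3*(-2 + 8)*(-1) = -3*6*(-1) = -18*(-1) = 18)
(4*y + f(1, 0))*330 = (4*18 - 25)*330 = (72 - 25)*330 = 47*330 = 15510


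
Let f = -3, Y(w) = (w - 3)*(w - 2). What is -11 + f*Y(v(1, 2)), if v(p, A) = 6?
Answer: -47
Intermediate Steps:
Y(w) = (-3 + w)*(-2 + w)
-11 + f*Y(v(1, 2)) = -11 - 3*(6 + 6² - 5*6) = -11 - 3*(6 + 36 - 30) = -11 - 3*12 = -11 - 36 = -47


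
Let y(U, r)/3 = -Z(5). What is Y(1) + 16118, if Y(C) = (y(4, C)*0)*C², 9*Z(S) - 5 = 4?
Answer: 16118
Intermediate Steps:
Z(S) = 1 (Z(S) = 5/9 + (⅑)*4 = 5/9 + 4/9 = 1)
y(U, r) = -3 (y(U, r) = 3*(-1*1) = 3*(-1) = -3)
Y(C) = 0 (Y(C) = (-3*0)*C² = 0*C² = 0)
Y(1) + 16118 = 0 + 16118 = 16118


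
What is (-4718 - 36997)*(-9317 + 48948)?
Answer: -1653207165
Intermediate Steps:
(-4718 - 36997)*(-9317 + 48948) = -41715*39631 = -1653207165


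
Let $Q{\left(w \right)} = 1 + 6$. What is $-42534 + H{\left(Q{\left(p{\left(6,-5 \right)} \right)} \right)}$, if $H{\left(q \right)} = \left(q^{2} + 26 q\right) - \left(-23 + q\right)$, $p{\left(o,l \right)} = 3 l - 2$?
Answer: $-42287$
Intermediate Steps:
$p{\left(o,l \right)} = -2 + 3 l$
$Q{\left(w \right)} = 7$
$H{\left(q \right)} = 23 + q^{2} + 25 q$
$-42534 + H{\left(Q{\left(p{\left(6,-5 \right)} \right)} \right)} = -42534 + \left(23 + 7^{2} + 25 \cdot 7\right) = -42534 + \left(23 + 49 + 175\right) = -42534 + 247 = -42287$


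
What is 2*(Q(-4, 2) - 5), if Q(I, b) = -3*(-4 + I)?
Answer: 38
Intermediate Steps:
Q(I, b) = 12 - 3*I
2*(Q(-4, 2) - 5) = 2*((12 - 3*(-4)) - 5) = 2*((12 + 12) - 5) = 2*(24 - 5) = 2*19 = 38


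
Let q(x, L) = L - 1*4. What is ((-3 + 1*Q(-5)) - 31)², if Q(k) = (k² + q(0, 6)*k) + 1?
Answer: 324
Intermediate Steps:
q(x, L) = -4 + L (q(x, L) = L - 4 = -4 + L)
Q(k) = 1 + k² + 2*k (Q(k) = (k² + (-4 + 6)*k) + 1 = (k² + 2*k) + 1 = 1 + k² + 2*k)
((-3 + 1*Q(-5)) - 31)² = ((-3 + 1*(1 + (-5)² + 2*(-5))) - 31)² = ((-3 + 1*(1 + 25 - 10)) - 31)² = ((-3 + 1*16) - 31)² = ((-3 + 16) - 31)² = (13 - 31)² = (-18)² = 324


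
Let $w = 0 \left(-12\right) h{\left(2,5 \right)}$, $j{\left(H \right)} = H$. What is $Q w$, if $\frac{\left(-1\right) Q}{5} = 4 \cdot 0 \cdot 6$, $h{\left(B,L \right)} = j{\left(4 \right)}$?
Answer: $0$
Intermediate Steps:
$h{\left(B,L \right)} = 4$
$Q = 0$ ($Q = - 5 \cdot 4 \cdot 0 \cdot 6 = - 5 \cdot 0 \cdot 6 = \left(-5\right) 0 = 0$)
$w = 0$ ($w = 0 \left(-12\right) 4 = 0 \cdot 4 = 0$)
$Q w = 0 \cdot 0 = 0$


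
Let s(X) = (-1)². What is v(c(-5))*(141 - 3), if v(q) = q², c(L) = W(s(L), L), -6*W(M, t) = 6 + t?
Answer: 23/6 ≈ 3.8333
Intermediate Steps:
s(X) = 1
W(M, t) = -1 - t/6 (W(M, t) = -(6 + t)/6 = -1 - t/6)
c(L) = -1 - L/6
v(c(-5))*(141 - 3) = (-1 - ⅙*(-5))²*(141 - 3) = (-1 + ⅚)²*138 = (-⅙)²*138 = (1/36)*138 = 23/6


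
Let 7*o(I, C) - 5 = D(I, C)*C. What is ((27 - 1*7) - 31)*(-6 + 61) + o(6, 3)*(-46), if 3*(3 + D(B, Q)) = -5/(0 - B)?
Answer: -12268/21 ≈ -584.19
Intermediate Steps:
D(B, Q) = -3 + 5/(3*B) (D(B, Q) = -3 + (-5/(0 - B))/3 = -3 + (-5*(-1/B))/3 = -3 + (-(-5)/B)/3 = -3 + (5/B)/3 = -3 + 5/(3*B))
o(I, C) = 5/7 + C*(-3 + 5/(3*I))/7 (o(I, C) = 5/7 + ((-3 + 5/(3*I))*C)/7 = 5/7 + (C*(-3 + 5/(3*I)))/7 = 5/7 + C*(-3 + 5/(3*I))/7)
((27 - 1*7) - 31)*(-6 + 61) + o(6, 3)*(-46) = ((27 - 1*7) - 31)*(-6 + 61) + ((1/21)*(15*6 - 1*3*(-5 + 9*6))/6)*(-46) = ((27 - 7) - 31)*55 + ((1/21)*(1/6)*(90 - 1*3*(-5 + 54)))*(-46) = (20 - 31)*55 + ((1/21)*(1/6)*(90 - 1*3*49))*(-46) = -11*55 + ((1/21)*(1/6)*(90 - 147))*(-46) = -605 + ((1/21)*(1/6)*(-57))*(-46) = -605 - 19/42*(-46) = -605 + 437/21 = -12268/21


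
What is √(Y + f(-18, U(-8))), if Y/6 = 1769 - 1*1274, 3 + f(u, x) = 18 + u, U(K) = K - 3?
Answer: √2967 ≈ 54.470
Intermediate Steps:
U(K) = -3 + K
f(u, x) = 15 + u (f(u, x) = -3 + (18 + u) = 15 + u)
Y = 2970 (Y = 6*(1769 - 1*1274) = 6*(1769 - 1274) = 6*495 = 2970)
√(Y + f(-18, U(-8))) = √(2970 + (15 - 18)) = √(2970 - 3) = √2967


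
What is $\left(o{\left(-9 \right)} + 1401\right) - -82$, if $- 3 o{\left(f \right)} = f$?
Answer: $1486$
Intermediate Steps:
$o{\left(f \right)} = - \frac{f}{3}$
$\left(o{\left(-9 \right)} + 1401\right) - -82 = \left(\left(- \frac{1}{3}\right) \left(-9\right) + 1401\right) - -82 = \left(3 + 1401\right) + \left(84 - 2\right) = 1404 + 82 = 1486$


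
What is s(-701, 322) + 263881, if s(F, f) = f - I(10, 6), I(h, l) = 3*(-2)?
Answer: 264209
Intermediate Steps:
I(h, l) = -6
s(F, f) = 6 + f (s(F, f) = f - 1*(-6) = f + 6 = 6 + f)
s(-701, 322) + 263881 = (6 + 322) + 263881 = 328 + 263881 = 264209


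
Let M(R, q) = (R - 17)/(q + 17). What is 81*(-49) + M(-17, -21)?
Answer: -7921/2 ≈ -3960.5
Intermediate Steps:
M(R, q) = (-17 + R)/(17 + q)
81*(-49) + M(-17, -21) = 81*(-49) + (-17 - 17)/(17 - 21) = -3969 - 34/(-4) = -3969 - ¼*(-34) = -3969 + 17/2 = -7921/2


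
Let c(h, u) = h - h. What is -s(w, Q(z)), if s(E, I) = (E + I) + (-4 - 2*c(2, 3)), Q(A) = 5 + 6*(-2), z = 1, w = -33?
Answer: 44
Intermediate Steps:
c(h, u) = 0
Q(A) = -7 (Q(A) = 5 - 12 = -7)
s(E, I) = -4 + E + I (s(E, I) = (E + I) + (-4 - 2*0) = (E + I) + (-4 + 0) = (E + I) - 4 = -4 + E + I)
-s(w, Q(z)) = -(-4 - 33 - 7) = -1*(-44) = 44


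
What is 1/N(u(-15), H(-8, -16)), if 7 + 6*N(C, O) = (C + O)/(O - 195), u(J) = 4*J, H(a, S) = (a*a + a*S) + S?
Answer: -38/83 ≈ -0.45783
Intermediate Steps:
H(a, S) = S + a² + S*a (H(a, S) = (a² + S*a) + S = S + a² + S*a)
N(C, O) = -7/6 + (C + O)/(6*(-195 + O)) (N(C, O) = -7/6 + ((C + O)/(O - 195))/6 = -7/6 + ((C + O)/(-195 + O))/6 = -7/6 + (C + O)/(6*(-195 + O)))
1/N(u(-15), H(-8, -16)) = 1/((1365 + 4*(-15) - 6*(-16 + (-8)² - 16*(-8)))/(6*(-195 + (-16 + (-8)² - 16*(-8))))) = 1/((1365 - 60 - 6*(-16 + 64 + 128))/(6*(-195 + (-16 + 64 + 128)))) = 1/((1365 - 60 - 6*176)/(6*(-195 + 176))) = 1/((⅙)*(1365 - 60 - 1056)/(-19)) = 1/((⅙)*(-1/19)*249) = 1/(-83/38) = -38/83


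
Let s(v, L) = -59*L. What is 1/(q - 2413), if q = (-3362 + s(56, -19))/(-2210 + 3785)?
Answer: -175/422524 ≈ -0.00041418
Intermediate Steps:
q = -249/175 (q = (-3362 - 59*(-19))/(-2210 + 3785) = (-3362 + 1121)/1575 = -2241*1/1575 = -249/175 ≈ -1.4229)
1/(q - 2413) = 1/(-249/175 - 2413) = 1/(-422524/175) = -175/422524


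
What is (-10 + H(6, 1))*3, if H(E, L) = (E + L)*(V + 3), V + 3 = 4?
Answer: 54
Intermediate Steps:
V = 1 (V = -3 + 4 = 1)
H(E, L) = 4*E + 4*L (H(E, L) = (E + L)*(1 + 3) = (E + L)*4 = 4*E + 4*L)
(-10 + H(6, 1))*3 = (-10 + (4*6 + 4*1))*3 = (-10 + (24 + 4))*3 = (-10 + 28)*3 = 18*3 = 54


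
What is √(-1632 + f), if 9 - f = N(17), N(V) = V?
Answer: 2*I*√410 ≈ 40.497*I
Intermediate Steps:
f = -8 (f = 9 - 1*17 = 9 - 17 = -8)
√(-1632 + f) = √(-1632 - 8) = √(-1640) = 2*I*√410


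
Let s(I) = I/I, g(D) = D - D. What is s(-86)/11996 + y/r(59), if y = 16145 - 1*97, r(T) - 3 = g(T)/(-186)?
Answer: 192511811/35988 ≈ 5349.3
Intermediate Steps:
g(D) = 0
r(T) = 3 (r(T) = 3 + 0/(-186) = 3 + 0*(-1/186) = 3 + 0 = 3)
s(I) = 1
y = 16048 (y = 16145 - 97 = 16048)
s(-86)/11996 + y/r(59) = 1/11996 + 16048/3 = 192511811/35988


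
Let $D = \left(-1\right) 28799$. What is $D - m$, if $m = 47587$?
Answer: $-76386$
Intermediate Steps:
$D = -28799$
$D - m = -28799 - 47587 = -76386$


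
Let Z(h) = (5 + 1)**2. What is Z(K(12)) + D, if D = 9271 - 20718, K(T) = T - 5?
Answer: -11411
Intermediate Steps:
K(T) = -5 + T
D = -11447
Z(h) = 36 (Z(h) = 6**2 = 36)
Z(K(12)) + D = 36 - 11447 = -11411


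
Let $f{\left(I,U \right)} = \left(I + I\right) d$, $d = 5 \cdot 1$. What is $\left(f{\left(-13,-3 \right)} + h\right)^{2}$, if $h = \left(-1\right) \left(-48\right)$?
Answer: $6724$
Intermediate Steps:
$d = 5$
$f{\left(I,U \right)} = 10 I$ ($f{\left(I,U \right)} = \left(I + I\right) 5 = 2 I 5 = 10 I$)
$h = 48$
$\left(f{\left(-13,-3 \right)} + h\right)^{2} = \left(10 \left(-13\right) + 48\right)^{2} = \left(-130 + 48\right)^{2} = \left(-82\right)^{2} = 6724$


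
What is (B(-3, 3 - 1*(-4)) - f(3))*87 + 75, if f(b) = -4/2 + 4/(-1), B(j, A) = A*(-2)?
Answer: -621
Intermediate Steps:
B(j, A) = -2*A
f(b) = -6 (f(b) = -4*1/2 + 4*(-1) = -2 - 4 = -6)
(B(-3, 3 - 1*(-4)) - f(3))*87 + 75 = (-2*(3 - 1*(-4)) - 1*(-6))*87 + 75 = (-2*(3 + 4) + 6)*87 + 75 = (-2*7 + 6)*87 + 75 = (-14 + 6)*87 + 75 = -8*87 + 75 = -696 + 75 = -621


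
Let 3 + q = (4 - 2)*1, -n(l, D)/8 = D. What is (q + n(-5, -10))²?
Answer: 6241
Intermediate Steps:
n(l, D) = -8*D
q = -1 (q = -3 + (4 - 2)*1 = -3 + 2*1 = -3 + 2 = -1)
(q + n(-5, -10))² = (-1 - 8*(-10))² = (-1 + 80)² = 79² = 6241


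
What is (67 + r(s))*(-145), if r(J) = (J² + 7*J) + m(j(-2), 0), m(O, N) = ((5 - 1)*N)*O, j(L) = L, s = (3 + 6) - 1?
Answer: -27115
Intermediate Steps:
s = 8 (s = 9 - 1 = 8)
m(O, N) = 4*N*O (m(O, N) = (4*N)*O = 4*N*O)
r(J) = J² + 7*J (r(J) = (J² + 7*J) + 4*0*(-2) = (J² + 7*J) + 0 = J² + 7*J)
(67 + r(s))*(-145) = (67 + 8*(7 + 8))*(-145) = (67 + 8*15)*(-145) = (67 + 120)*(-145) = 187*(-145) = -27115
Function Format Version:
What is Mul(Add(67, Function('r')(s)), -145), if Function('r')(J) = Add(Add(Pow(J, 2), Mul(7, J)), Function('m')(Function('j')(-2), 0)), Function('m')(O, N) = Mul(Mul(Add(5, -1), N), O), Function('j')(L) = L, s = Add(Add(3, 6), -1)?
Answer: -27115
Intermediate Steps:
s = 8 (s = Add(9, -1) = 8)
Function('m')(O, N) = Mul(4, N, O) (Function('m')(O, N) = Mul(Mul(4, N), O) = Mul(4, N, O))
Function('r')(J) = Add(Pow(J, 2), Mul(7, J)) (Function('r')(J) = Add(Add(Pow(J, 2), Mul(7, J)), Mul(4, 0, -2)) = Add(Add(Pow(J, 2), Mul(7, J)), 0) = Add(Pow(J, 2), Mul(7, J)))
Mul(Add(67, Function('r')(s)), -145) = Mul(Add(67, Mul(8, Add(7, 8))), -145) = Mul(Add(67, Mul(8, 15)), -145) = Mul(Add(67, 120), -145) = Mul(187, -145) = -27115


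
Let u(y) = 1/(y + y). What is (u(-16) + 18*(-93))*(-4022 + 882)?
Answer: 42051665/8 ≈ 5.2565e+6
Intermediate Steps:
u(y) = 1/(2*y)
(u(-16) + 18*(-93))*(-4022 + 882) = ((½)/(-16) + 18*(-93))*(-4022 + 882) = ((½)*(-1/16) - 1674)*(-3140) = (-1/32 - 1674)*(-3140) = -53569/32*(-3140) = 42051665/8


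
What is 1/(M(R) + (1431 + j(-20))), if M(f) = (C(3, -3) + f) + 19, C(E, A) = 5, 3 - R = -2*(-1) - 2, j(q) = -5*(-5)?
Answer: 1/1483 ≈ 0.00067431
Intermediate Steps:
j(q) = 25
R = 3 (R = 3 - (-2*(-1) - 2) = 3 - (2 - 2) = 3 - 1*0 = 3 + 0 = 3)
M(f) = 24 + f (M(f) = (5 + f) + 19 = 24 + f)
1/(M(R) + (1431 + j(-20))) = 1/((24 + 3) + (1431 + 25)) = 1/(27 + 1456) = 1/1483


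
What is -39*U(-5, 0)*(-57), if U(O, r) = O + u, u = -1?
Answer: -13338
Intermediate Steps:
U(O, r) = -1 + O (U(O, r) = O - 1 = -1 + O)
-39*U(-5, 0)*(-57) = -39*(-1 - 5)*(-57) = -39*(-6)*(-57) = 234*(-57) = -13338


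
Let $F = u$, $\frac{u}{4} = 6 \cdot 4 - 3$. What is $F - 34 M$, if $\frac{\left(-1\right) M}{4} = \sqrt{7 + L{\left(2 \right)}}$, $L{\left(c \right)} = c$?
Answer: $492$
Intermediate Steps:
$u = 84$ ($u = 4 \left(6 \cdot 4 - 3\right) = 4 \left(24 - 3\right) = 4 \cdot 21 = 84$)
$M = -12$ ($M = - 4 \sqrt{7 + 2} = - 4 \sqrt{9} = \left(-4\right) 3 = -12$)
$F = 84$
$F - 34 M = 84 - -408 = 84 + 408 = 492$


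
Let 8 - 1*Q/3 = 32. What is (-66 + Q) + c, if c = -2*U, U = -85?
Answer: 32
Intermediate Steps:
Q = -72 (Q = 24 - 3*32 = 24 - 96 = -72)
c = 170 (c = -2*(-85) = 170)
(-66 + Q) + c = (-66 - 72) + 170 = -138 + 170 = 32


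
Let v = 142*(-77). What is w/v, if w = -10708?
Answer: 5354/5467 ≈ 0.97933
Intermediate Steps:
v = -10934
w/v = -10708/(-10934) = -10708*(-1/10934) = 5354/5467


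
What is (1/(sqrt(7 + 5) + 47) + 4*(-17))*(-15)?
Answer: 2240235/2197 + 30*sqrt(3)/2197 ≈ 1019.7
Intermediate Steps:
(1/(sqrt(7 + 5) + 47) + 4*(-17))*(-15) = (1/(sqrt(12) + 47) - 68)*(-15) = (1/(2*sqrt(3) + 47) - 68)*(-15) = (1/(47 + 2*sqrt(3)) - 68)*(-15) = (-68 + 1/(47 + 2*sqrt(3)))*(-15) = 1020 - 15/(47 + 2*sqrt(3))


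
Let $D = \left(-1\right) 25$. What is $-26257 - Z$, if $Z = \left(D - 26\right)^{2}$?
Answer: $-28858$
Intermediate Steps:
$D = -25$
$Z = 2601$ ($Z = \left(-25 - 26\right)^{2} = \left(-51\right)^{2} = 2601$)
$-26257 - Z = -26257 - 2601 = -28858$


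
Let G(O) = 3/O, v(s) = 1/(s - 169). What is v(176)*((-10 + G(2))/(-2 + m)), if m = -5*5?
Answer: 17/378 ≈ 0.044974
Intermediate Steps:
v(s) = 1/(-169 + s)
m = -25
v(176)*((-10 + G(2))/(-2 + m)) = ((-10 + 3/2)/(-2 - 25))/(-169 + 176) = ((-10 + 3*(½))/(-27))/7 = ((-10 + 3/2)*(-1/27))/7 = (-17/2*(-1/27))/7 = (⅐)*(17/54) = 17/378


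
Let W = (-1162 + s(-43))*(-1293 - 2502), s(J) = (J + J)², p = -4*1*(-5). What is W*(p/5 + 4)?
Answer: -189264240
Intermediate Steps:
p = 20 (p = -4*(-5) = 20)
s(J) = 4*J² (s(J) = (2*J)² = 4*J²)
W = -23658030 (W = (-1162 + 4*(-43)²)*(-1293 - 2502) = (-1162 + 4*1849)*(-3795) = (-1162 + 7396)*(-3795) = 6234*(-3795) = -23658030)
W*(p/5 + 4) = -23658030*(20/5 + 4) = -23658030*((⅕)*20 + 4) = -23658030*(4 + 4) = -23658030*8 = -189264240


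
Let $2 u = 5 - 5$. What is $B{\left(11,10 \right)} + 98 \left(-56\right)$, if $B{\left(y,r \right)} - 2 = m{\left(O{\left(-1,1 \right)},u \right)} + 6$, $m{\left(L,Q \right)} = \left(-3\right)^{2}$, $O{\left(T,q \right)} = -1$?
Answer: $-5471$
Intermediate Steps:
$u = 0$ ($u = \frac{5 - 5}{2} = \frac{1}{2} \cdot 0 = 0$)
$m{\left(L,Q \right)} = 9$
$B{\left(y,r \right)} = 17$ ($B{\left(y,r \right)} = 2 + \left(9 + 6\right) = 2 + 15 = 17$)
$B{\left(11,10 \right)} + 98 \left(-56\right) = 17 + 98 \left(-56\right) = 17 - 5488 = -5471$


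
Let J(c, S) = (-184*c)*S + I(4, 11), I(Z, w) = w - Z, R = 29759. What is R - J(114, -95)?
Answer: -1962968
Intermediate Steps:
J(c, S) = 7 - 184*S*c (J(c, S) = (-184*c)*S + (11 - 1*4) = -184*S*c + (11 - 4) = -184*S*c + 7 = 7 - 184*S*c)
R - J(114, -95) = 29759 - (7 - 184*(-95)*114) = 29759 - (7 + 1992720) = 29759 - 1*1992727 = 29759 - 1992727 = -1962968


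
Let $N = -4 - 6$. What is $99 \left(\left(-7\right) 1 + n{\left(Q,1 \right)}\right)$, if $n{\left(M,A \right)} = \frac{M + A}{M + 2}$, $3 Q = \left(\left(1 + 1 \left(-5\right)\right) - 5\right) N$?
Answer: $- \frac{19107}{32} \approx -597.09$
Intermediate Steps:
$N = -10$ ($N = -4 - 6 = -10$)
$Q = 30$ ($Q = \frac{\left(\left(1 + 1 \left(-5\right)\right) - 5\right) \left(-10\right)}{3} = \frac{\left(\left(1 - 5\right) - 5\right) \left(-10\right)}{3} = \frac{\left(-4 - 5\right) \left(-10\right)}{3} = \frac{\left(-9\right) \left(-10\right)}{3} = \frac{1}{3} \cdot 90 = 30$)
$n{\left(M,A \right)} = \frac{A + M}{2 + M}$
$99 \left(\left(-7\right) 1 + n{\left(Q,1 \right)}\right) = 99 \left(\left(-7\right) 1 + \frac{1 + 30}{2 + 30}\right) = 99 \left(-7 + \frac{1}{32} \cdot 31\right) = 99 \left(-7 + \frac{31}{32}\right) = 99 \left(- \frac{193}{32}\right) = - \frac{19107}{32}$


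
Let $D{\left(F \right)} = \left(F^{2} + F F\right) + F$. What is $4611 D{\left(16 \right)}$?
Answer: $2434608$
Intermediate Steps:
$D{\left(F \right)} = F + 2 F^{2}$ ($D{\left(F \right)} = \left(F^{2} + F^{2}\right) + F = 2 F^{2} + F = F + 2 F^{2}$)
$4611 D{\left(16 \right)} = 4611 \cdot 16 \left(1 + 2 \cdot 16\right) = 4611 \cdot 16 \left(1 + 32\right) = 4611 \cdot 16 \cdot 33 = 4611 \cdot 528 = 2434608$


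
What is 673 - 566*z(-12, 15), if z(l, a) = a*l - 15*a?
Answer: 229903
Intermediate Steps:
z(l, a) = -15*a + a*l
673 - 566*z(-12, 15) = 673 - 8490*(-15 - 12) = 673 - 8490*(-27) = 673 - 566*(-405) = 673 + 229230 = 229903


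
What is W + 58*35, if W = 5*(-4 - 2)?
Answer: 2000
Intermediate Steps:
W = -30 (W = 5*(-6) = -30)
W + 58*35 = -30 + 58*35 = -30 + 2030 = 2000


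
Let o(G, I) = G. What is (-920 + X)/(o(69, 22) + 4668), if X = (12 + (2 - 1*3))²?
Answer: -799/4737 ≈ -0.16867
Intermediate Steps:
X = 121 (X = (12 + (2 - 3))² = (12 - 1)² = 11² = 121)
(-920 + X)/(o(69, 22) + 4668) = (-920 + 121)/(69 + 4668) = -799/4737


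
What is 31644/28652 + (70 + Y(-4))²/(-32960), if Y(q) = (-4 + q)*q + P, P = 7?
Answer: 175642957/236092480 ≈ 0.74396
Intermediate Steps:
Y(q) = 7 + q*(-4 + q) (Y(q) = (-4 + q)*q + 7 = q*(-4 + q) + 7 = 7 + q*(-4 + q))
31644/28652 + (70 + Y(-4))²/(-32960) = 31644/28652 + (70 + (7 + (-4)² - 4*(-4)))²/(-32960) = 31644*(1/28652) + (70 + (7 + 16 + 16))²*(-1/32960) = 7911/7163 + (70 + 39)²*(-1/32960) = 7911/7163 + 109²*(-1/32960) = 7911/7163 + 11881*(-1/32960) = 7911/7163 - 11881/32960 = 175642957/236092480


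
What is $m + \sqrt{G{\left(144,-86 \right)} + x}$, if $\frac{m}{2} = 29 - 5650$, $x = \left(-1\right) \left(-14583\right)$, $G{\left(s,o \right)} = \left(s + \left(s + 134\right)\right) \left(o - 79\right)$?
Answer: $-11242 + i \sqrt{55047} \approx -11242.0 + 234.62 i$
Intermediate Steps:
$G{\left(s,o \right)} = \left(-79 + o\right) \left(134 + 2 s\right)$ ($G{\left(s,o \right)} = \left(s + \left(134 + s\right)\right) \left(-79 + o\right) = \left(134 + 2 s\right) \left(-79 + o\right) = \left(-79 + o\right) \left(134 + 2 s\right)$)
$x = 14583$
$m = -11242$ ($m = 2 \left(29 - 5650\right) = 2 \left(-5621\right) = -11242$)
$m + \sqrt{G{\left(144,-86 \right)} + x} = -11242 + \sqrt{\left(-10586 - 22752 + 134 \left(-86\right) + 2 \left(-86\right) 144\right) + 14583} = -11242 + \sqrt{\left(-10586 - 22752 - 11524 - 24768\right) + 14583} = -11242 + \sqrt{-69630 + 14583} = -11242 + \sqrt{-55047} = -11242 + i \sqrt{55047}$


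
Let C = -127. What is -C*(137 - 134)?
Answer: 381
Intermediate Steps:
-C*(137 - 134) = -(-127)*(137 - 134) = -(-127)*3 = -1*(-381) = 381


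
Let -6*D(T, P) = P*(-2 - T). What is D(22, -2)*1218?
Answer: -9744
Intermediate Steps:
D(T, P) = -P*(-2 - T)/6
D(22, -2)*1218 = ((1/6)*(-2)*(2 + 22))*1218 = ((1/6)*(-2)*24)*1218 = -8*1218 = -9744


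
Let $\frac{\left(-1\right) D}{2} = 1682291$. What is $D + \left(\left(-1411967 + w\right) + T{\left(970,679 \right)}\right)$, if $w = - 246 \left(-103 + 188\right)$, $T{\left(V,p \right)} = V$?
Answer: $-4796489$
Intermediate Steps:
$D = -3364582$ ($D = \left(-2\right) 1682291 = -3364582$)
$w = -20910$ ($w = \left(-246\right) 85 = -20910$)
$D + \left(\left(-1411967 + w\right) + T{\left(970,679 \right)}\right) = -3364582 + \left(\left(-1411967 - 20910\right) + 970\right) = -3364582 + \left(-1432877 + 970\right) = -3364582 - 1431907 = -4796489$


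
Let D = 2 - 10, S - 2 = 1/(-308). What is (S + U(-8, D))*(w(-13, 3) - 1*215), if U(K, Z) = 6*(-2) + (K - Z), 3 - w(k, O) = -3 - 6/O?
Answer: 637767/308 ≈ 2070.7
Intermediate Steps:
S = 615/308 (S = 2 + 1/(-308) = 2 - 1/308 = 615/308 ≈ 1.9968)
w(k, O) = 6 + 6/O (w(k, O) = 3 - (-3 - 6/O) = 3 + (3 + 6/O) = 6 + 6/O)
D = -8
U(K, Z) = -12 + K - Z (U(K, Z) = -12 + (K - Z) = -12 + K - Z)
(S + U(-8, D))*(w(-13, 3) - 1*215) = (615/308 + (-12 - 8 - 1*(-8)))*((6 + 6/3) - 1*215) = (615/308 + (-12 - 8 + 8))*((6 + 6*(1/3)) - 215) = (615/308 - 12)*((6 + 2) - 215) = -3081*(8 - 215)/308 = -3081/308*(-207) = 637767/308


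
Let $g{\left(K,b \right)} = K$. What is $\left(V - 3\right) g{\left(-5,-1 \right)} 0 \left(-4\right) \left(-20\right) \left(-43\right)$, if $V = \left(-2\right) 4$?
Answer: $0$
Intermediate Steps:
$V = -8$
$\left(V - 3\right) g{\left(-5,-1 \right)} 0 \left(-4\right) \left(-20\right) \left(-43\right) = \left(-8 - 3\right) \left(-5\right) 0 \left(-4\right) \left(-20\right) \left(-43\right) = \left(-11\right) \left(-5\right) 0 \left(-4\right) \left(-20\right) \left(-43\right) = 55 \cdot 0 \left(-4\right) \left(-20\right) \left(-43\right) = 0 \left(-4\right) \left(-20\right) \left(-43\right) = 0 \left(-20\right) \left(-43\right) = 0 \left(-43\right) = 0$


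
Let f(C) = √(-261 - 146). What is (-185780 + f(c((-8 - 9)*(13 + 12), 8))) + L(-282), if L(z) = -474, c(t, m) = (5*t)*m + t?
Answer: -186254 + I*√407 ≈ -1.8625e+5 + 20.174*I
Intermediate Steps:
c(t, m) = t + 5*m*t (c(t, m) = 5*m*t + t = t + 5*m*t)
f(C) = I*√407 (f(C) = √(-407) = I*√407)
(-185780 + f(c((-8 - 9)*(13 + 12), 8))) + L(-282) = (-185780 + I*√407) - 474 = -186254 + I*√407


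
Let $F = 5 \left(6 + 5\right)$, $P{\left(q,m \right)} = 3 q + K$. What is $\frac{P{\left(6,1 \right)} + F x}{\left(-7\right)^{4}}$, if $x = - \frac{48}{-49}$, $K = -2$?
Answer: $\frac{3424}{117649} \approx 0.029104$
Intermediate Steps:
$x = \frac{48}{49}$ ($x = \left(-48\right) \left(- \frac{1}{49}\right) = \frac{48}{49} \approx 0.97959$)
$P{\left(q,m \right)} = -2 + 3 q$ ($P{\left(q,m \right)} = 3 q - 2 = -2 + 3 q$)
$F = 55$ ($F = 5 \cdot 11 = 55$)
$\frac{P{\left(6,1 \right)} + F x}{\left(-7\right)^{4}} = \frac{\left(-2 + 3 \cdot 6\right) + 55 \cdot \frac{48}{49}}{\left(-7\right)^{4}} = \frac{\left(-2 + 18\right) + \frac{2640}{49}}{2401} = \left(16 + \frac{2640}{49}\right) \frac{1}{2401} = \frac{3424}{49} \cdot \frac{1}{2401} = \frac{3424}{117649}$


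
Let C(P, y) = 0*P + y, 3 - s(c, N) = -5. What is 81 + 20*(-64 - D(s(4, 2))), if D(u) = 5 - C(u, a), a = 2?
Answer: -1259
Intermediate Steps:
s(c, N) = 8 (s(c, N) = 3 - 1*(-5) = 3 + 5 = 8)
C(P, y) = y (C(P, y) = 0 + y = y)
D(u) = 3 (D(u) = 5 - 1*2 = 5 - 2 = 3)
81 + 20*(-64 - D(s(4, 2))) = 81 + 20*(-64 - 1*3) = 81 + 20*(-64 - 3) = 81 + 20*(-67) = 81 - 1340 = -1259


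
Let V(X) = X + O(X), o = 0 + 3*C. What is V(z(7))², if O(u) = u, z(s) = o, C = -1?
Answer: 36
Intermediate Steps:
o = -3 (o = 0 + 3*(-1) = 0 - 3 = -3)
z(s) = -3
V(X) = 2*X (V(X) = X + X = 2*X)
V(z(7))² = (2*(-3))² = (-6)² = 36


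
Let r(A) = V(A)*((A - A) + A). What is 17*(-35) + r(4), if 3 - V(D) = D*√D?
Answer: -615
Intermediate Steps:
V(D) = 3 - D^(3/2) (V(D) = 3 - D*√D = 3 - D^(3/2))
r(A) = A*(3 - A^(3/2)) (r(A) = (3 - A^(3/2))*((A - A) + A) = (3 - A^(3/2))*(0 + A) = (3 - A^(3/2))*A = A*(3 - A^(3/2)))
17*(-35) + r(4) = 17*(-35) + (-4^(5/2) + 3*4) = -595 + (-1*32 + 12) = -595 + (-32 + 12) = -595 - 20 = -615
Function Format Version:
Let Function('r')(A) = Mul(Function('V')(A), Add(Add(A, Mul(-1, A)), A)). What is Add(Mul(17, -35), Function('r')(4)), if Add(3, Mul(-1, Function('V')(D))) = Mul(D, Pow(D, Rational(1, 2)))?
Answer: -615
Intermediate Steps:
Function('V')(D) = Add(3, Mul(-1, Pow(D, Rational(3, 2)))) (Function('V')(D) = Add(3, Mul(-1, Mul(D, Pow(D, Rational(1, 2))))) = Add(3, Mul(-1, Pow(D, Rational(3, 2)))))
Function('r')(A) = Mul(A, Add(3, Mul(-1, Pow(A, Rational(3, 2))))) (Function('r')(A) = Mul(Add(3, Mul(-1, Pow(A, Rational(3, 2)))), Add(Add(A, Mul(-1, A)), A)) = Mul(Add(3, Mul(-1, Pow(A, Rational(3, 2)))), Add(0, A)) = Mul(Add(3, Mul(-1, Pow(A, Rational(3, 2)))), A) = Mul(A, Add(3, Mul(-1, Pow(A, Rational(3, 2))))))
Add(Mul(17, -35), Function('r')(4)) = Add(Mul(17, -35), Add(Mul(-1, Pow(4, Rational(5, 2))), Mul(3, 4))) = Add(-595, Add(Mul(-1, 32), 12)) = Add(-595, Add(-32, 12)) = Add(-595, -20) = -615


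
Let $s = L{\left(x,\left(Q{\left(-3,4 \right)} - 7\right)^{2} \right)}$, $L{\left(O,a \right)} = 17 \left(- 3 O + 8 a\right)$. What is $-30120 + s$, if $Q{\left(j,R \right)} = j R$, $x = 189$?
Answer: $9337$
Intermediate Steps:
$Q{\left(j,R \right)} = R j$
$L{\left(O,a \right)} = - 51 O + 136 a$
$s = 39457$ ($s = \left(-51\right) 189 + 136 \left(4 \left(-3\right) - 7\right)^{2} = -9639 + 136 \left(-12 - 7\right)^{2} = -9639 + 136 \left(-19\right)^{2} = -9639 + 136 \cdot 361 = -9639 + 49096 = 39457$)
$-30120 + s = -30120 + 39457 = 9337$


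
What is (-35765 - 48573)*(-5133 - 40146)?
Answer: 3818740302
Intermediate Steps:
(-35765 - 48573)*(-5133 - 40146) = -84338*(-45279) = 3818740302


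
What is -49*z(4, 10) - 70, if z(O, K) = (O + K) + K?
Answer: -1246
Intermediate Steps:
z(O, K) = O + 2*K (z(O, K) = (K + O) + K = O + 2*K)
-49*z(4, 10) - 70 = -49*(4 + 2*10) - 70 = -49*(4 + 20) - 70 = -49*24 - 70 = -1176 - 70 = -1246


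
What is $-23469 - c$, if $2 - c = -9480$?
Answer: $-32951$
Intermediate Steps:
$c = 9482$ ($c = 2 - -9480 = 2 + 9480 = 9482$)
$-23469 - c = -23469 - 9482 = -32951$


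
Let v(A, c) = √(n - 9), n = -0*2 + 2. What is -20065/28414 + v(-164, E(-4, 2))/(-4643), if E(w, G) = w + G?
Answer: -20065/28414 - I*√7/4643 ≈ -0.70617 - 0.00056984*I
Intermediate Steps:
n = 2 (n = -3*0 + 2 = 0 + 2 = 2)
E(w, G) = G + w
v(A, c) = I*√7 (v(A, c) = √(2 - 9) = √(-7) = I*√7)
-20065/28414 + v(-164, E(-4, 2))/(-4643) = -20065/28414 + (I*√7)/(-4643) = -20065*1/28414 + (I*√7)*(-1/4643) = -20065/28414 - I*√7/4643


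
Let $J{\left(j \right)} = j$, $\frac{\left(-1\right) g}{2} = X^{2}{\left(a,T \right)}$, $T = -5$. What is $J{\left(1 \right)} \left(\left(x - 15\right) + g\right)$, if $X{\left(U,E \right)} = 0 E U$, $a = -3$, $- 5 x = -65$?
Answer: $-2$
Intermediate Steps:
$x = 13$ ($x = \left(- \frac{1}{5}\right) \left(-65\right) = 13$)
$X{\left(U,E \right)} = 0$ ($X{\left(U,E \right)} = 0 U = 0$)
$g = 0$ ($g = - 2 \cdot 0^{2} = \left(-2\right) 0 = 0$)
$J{\left(1 \right)} \left(\left(x - 15\right) + g\right) = 1 \left(\left(13 - 15\right) + 0\right) = 1 \left(-2 + 0\right) = 1 \left(-2\right) = -2$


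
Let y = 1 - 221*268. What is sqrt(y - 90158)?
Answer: I*sqrt(149385) ≈ 386.5*I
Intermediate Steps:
y = -59227 (y = 1 - 59228 = -59227)
sqrt(y - 90158) = sqrt(-59227 - 90158) = sqrt(-149385) = I*sqrt(149385)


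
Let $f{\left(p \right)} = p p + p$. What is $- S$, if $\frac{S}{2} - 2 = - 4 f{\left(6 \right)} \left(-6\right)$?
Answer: $-2020$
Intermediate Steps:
$f{\left(p \right)} = p + p^{2}$ ($f{\left(p \right)} = p^{2} + p = p + p^{2}$)
$S = 2020$ ($S = 4 + 2 - 4 \cdot 6 \left(1 + 6\right) \left(-6\right) = 4 + 2 - 4 \cdot 6 \cdot 7 \left(-6\right) = 4 + 2 \left(-4\right) 42 \left(-6\right) = 4 + 2 \left(\left(-168\right) \left(-6\right)\right) = 4 + 2 \cdot 1008 = 4 + 2016 = 2020$)
$- S = \left(-1\right) 2020 = -2020$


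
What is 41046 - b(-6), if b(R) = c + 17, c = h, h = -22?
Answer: 41051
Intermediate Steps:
c = -22
b(R) = -5 (b(R) = -22 + 17 = -5)
41046 - b(-6) = 41046 - 1*(-5) = 41046 + 5 = 41051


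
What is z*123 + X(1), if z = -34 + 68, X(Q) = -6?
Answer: 4176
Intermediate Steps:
z = 34
z*123 + X(1) = 34*123 - 6 = 4182 - 6 = 4176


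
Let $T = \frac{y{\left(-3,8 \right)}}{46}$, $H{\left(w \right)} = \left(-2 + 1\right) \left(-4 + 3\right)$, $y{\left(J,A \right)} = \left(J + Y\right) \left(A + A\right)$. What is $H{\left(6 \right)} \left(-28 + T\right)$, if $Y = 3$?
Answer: $-28$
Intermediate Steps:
$y{\left(J,A \right)} = 2 A \left(3 + J\right)$ ($y{\left(J,A \right)} = \left(J + 3\right) \left(A + A\right) = \left(3 + J\right) 2 A = 2 A \left(3 + J\right)$)
$H{\left(w \right)} = 1$ ($H{\left(w \right)} = \left(-1\right) \left(-1\right) = 1$)
$T = 0$ ($T = \frac{2 \cdot 8 \left(3 - 3\right)}{46} = 2 \cdot 8 \cdot 0 \cdot \frac{1}{46} = 0 \cdot \frac{1}{46} = 0$)
$H{\left(6 \right)} \left(-28 + T\right) = 1 \left(-28 + 0\right) = 1 \left(-28\right) = -28$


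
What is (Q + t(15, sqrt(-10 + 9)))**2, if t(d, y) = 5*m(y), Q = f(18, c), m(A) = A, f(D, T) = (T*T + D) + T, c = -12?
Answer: 22475 + 1500*I ≈ 22475.0 + 1500.0*I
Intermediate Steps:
f(D, T) = D + T + T**2 (f(D, T) = (T**2 + D) + T = (D + T**2) + T = D + T + T**2)
Q = 150 (Q = 18 - 12 + (-12)**2 = 18 - 12 + 144 = 150)
t(d, y) = 5*y
(Q + t(15, sqrt(-10 + 9)))**2 = (150 + 5*sqrt(-10 + 9))**2 = (150 + 5*sqrt(-1))**2 = (150 + 5*I)**2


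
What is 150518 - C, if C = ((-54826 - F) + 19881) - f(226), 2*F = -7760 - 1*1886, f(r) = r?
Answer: 180866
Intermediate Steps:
F = -4823 (F = (-7760 - 1*1886)/2 = (-7760 - 1886)/2 = (½)*(-9646) = -4823)
C = -30348 (C = ((-54826 - 1*(-4823)) + 19881) - 1*226 = ((-54826 + 4823) + 19881) - 226 = (-50003 + 19881) - 226 = -30122 - 226 = -30348)
150518 - C = 150518 - 1*(-30348) = 150518 + 30348 = 180866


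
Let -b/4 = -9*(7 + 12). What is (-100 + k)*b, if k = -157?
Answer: -175788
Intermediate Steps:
b = 684 (b = -(-36)*(7 + 12) = -(-36)*19 = -4*(-171) = 684)
(-100 + k)*b = (-100 - 157)*684 = -257*684 = -175788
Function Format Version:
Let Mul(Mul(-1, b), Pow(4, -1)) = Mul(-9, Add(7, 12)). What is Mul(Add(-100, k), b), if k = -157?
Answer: -175788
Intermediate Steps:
b = 684 (b = Mul(-4, Mul(-9, Add(7, 12))) = Mul(-4, Mul(-9, 19)) = Mul(-4, -171) = 684)
Mul(Add(-100, k), b) = Mul(Add(-100, -157), 684) = Mul(-257, 684) = -175788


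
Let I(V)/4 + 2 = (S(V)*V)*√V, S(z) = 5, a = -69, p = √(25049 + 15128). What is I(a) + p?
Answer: -8 + √40177 - 1380*I*√69 ≈ 192.44 - 11463.0*I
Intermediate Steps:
p = √40177 ≈ 200.44
I(V) = -8 + 20*V^(3/2) (I(V) = -8 + 4*((5*V)*√V) = -8 + 4*(5*V^(3/2)) = -8 + 20*V^(3/2))
I(a) + p = (-8 + 20*(-69)^(3/2)) + √40177 = (-8 + 20*(-69*I*√69)) + √40177 = (-8 - 1380*I*√69) + √40177 = -8 + √40177 - 1380*I*√69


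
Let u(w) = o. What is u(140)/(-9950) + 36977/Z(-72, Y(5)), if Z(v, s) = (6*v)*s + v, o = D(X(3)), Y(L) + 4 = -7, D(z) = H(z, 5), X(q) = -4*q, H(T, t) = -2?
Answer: 36793051/4656600 ≈ 7.9013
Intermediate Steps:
D(z) = -2
Y(L) = -11 (Y(L) = -4 - 7 = -11)
o = -2
u(w) = -2
Z(v, s) = v + 6*s*v (Z(v, s) = 6*s*v + v = v + 6*s*v)
u(140)/(-9950) + 36977/Z(-72, Y(5)) = -2/(-9950) + 36977/((-72*(1 + 6*(-11)))) = -2*(-1/9950) + 36977/((-72*(1 - 66))) = 1/4975 + 36977/((-72*(-65))) = 1/4975 + 36977/4680 = 36793051/4656600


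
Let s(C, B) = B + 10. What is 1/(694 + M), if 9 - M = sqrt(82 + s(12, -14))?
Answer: 703/494131 + sqrt(78)/494131 ≈ 0.0014406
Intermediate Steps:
s(C, B) = 10 + B
M = 9 - sqrt(78) (M = 9 - sqrt(82 + (10 - 14)) = 9 - sqrt(82 - 4) = 9 - sqrt(78) ≈ 0.16824)
1/(694 + M) = 1/(694 + (9 - sqrt(78))) = 1/(703 - sqrt(78))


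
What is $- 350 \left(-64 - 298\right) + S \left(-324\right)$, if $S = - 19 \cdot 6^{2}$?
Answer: $348316$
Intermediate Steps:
$S = -684$ ($S = \left(-19\right) 36 = -684$)
$- 350 \left(-64 - 298\right) + S \left(-324\right) = - 350 \left(-64 - 298\right) - -221616 = \left(-350\right) \left(-362\right) + 221616 = 126700 + 221616 = 348316$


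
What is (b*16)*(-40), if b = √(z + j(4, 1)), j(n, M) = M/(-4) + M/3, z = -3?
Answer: -320*I*√105/3 ≈ -1093.0*I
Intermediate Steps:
j(n, M) = M/12 (j(n, M) = M*(-¼) + M*(⅓) = -M/4 + M/3 = M/12)
b = I*√105/6 (b = √(-3 + (1/12)*1) = √(-3 + 1/12) = √(-35/12) = I*√105/6 ≈ 1.7078*I)
(b*16)*(-40) = ((I*√105/6)*16)*(-40) = (8*I*√105/3)*(-40) = -320*I*√105/3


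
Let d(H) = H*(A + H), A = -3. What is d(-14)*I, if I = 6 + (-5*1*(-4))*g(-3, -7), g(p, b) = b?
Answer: -31892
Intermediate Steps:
d(H) = H*(-3 + H)
I = -134 (I = 6 + (-5*1*(-4))*(-7) = 6 - 5*(-4)*(-7) = 6 + 20*(-7) = 6 - 140 = -134)
d(-14)*I = -14*(-3 - 14)*(-134) = -14*(-17)*(-134) = 238*(-134) = -31892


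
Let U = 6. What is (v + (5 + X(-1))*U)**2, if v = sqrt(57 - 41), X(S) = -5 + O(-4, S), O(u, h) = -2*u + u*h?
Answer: 5776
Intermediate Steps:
O(u, h) = -2*u + h*u
X(S) = 3 - 4*S (X(S) = -5 - 4*(-2 + S) = -5 + (8 - 4*S) = 3 - 4*S)
v = 4 (v = sqrt(16) = 4)
(v + (5 + X(-1))*U)**2 = (4 + (5 + (3 - 4*(-1)))*6)**2 = (4 + (5 + (3 + 4))*6)**2 = (4 + (5 + 7)*6)**2 = (4 + 12*6)**2 = (4 + 72)**2 = 76**2 = 5776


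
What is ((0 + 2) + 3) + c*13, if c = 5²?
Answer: 330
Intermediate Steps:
c = 25
((0 + 2) + 3) + c*13 = ((0 + 2) + 3) + 25*13 = (2 + 3) + 325 = 5 + 325 = 330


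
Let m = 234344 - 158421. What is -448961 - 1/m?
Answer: -34086466004/75923 ≈ -4.4896e+5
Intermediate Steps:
m = 75923
-448961 - 1/m = -448961 - 1/75923 = -34086466004/75923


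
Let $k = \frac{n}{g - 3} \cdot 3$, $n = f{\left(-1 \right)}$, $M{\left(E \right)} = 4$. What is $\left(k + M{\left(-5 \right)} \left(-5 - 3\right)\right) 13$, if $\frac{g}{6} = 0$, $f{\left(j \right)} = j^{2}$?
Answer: $-429$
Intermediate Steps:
$g = 0$ ($g = 6 \cdot 0 = 0$)
$n = 1$ ($n = \left(-1\right)^{2} = 1$)
$k = -1$ ($k = 1 \frac{1}{0 - 3} \cdot 3 = 1 \frac{1}{-3} \cdot 3 = 1 \left(- \frac{1}{3}\right) 3 = \left(- \frac{1}{3}\right) 3 = -1$)
$\left(k + M{\left(-5 \right)} \left(-5 - 3\right)\right) 13 = \left(-1 + 4 \left(-5 - 3\right)\right) 13 = \left(-1 + 4 \left(-8\right)\right) 13 = \left(-1 - 32\right) 13 = \left(-33\right) 13 = -429$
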